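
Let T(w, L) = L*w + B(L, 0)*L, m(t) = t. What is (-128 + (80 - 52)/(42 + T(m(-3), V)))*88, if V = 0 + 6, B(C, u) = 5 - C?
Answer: -100144/9 ≈ -11127.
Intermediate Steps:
V = 6
T(w, L) = L*w + L*(5 - L) (T(w, L) = L*w + (5 - L)*L = L*w + L*(5 - L))
(-128 + (80 - 52)/(42 + T(m(-3), V)))*88 = (-128 + (80 - 52)/(42 + 6*(5 - 3 - 1*6)))*88 = (-128 + 28/(42 + 6*(5 - 3 - 6)))*88 = (-128 + 28/(42 + 6*(-4)))*88 = (-128 + 28/(42 - 24))*88 = (-128 + 28/18)*88 = (-128 + 28*(1/18))*88 = (-128 + 14/9)*88 = -1138/9*88 = -100144/9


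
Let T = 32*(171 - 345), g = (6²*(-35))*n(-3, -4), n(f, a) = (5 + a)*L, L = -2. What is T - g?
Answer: -8088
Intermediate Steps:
n(f, a) = -10 - 2*a (n(f, a) = (5 + a)*(-2) = -10 - 2*a)
g = 2520 (g = (6²*(-35))*(-10 - 2*(-4)) = (36*(-35))*(-10 + 8) = -1260*(-2) = 2520)
T = -5568 (T = 32*(-174) = -5568)
T - g = -5568 - 1*2520 = -5568 - 2520 = -8088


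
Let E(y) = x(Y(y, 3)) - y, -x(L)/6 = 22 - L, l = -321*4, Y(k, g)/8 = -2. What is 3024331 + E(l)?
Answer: 3025387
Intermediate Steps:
Y(k, g) = -16 (Y(k, g) = 8*(-2) = -16)
l = -1284
x(L) = -132 + 6*L (x(L) = -6*(22 - L) = -132 + 6*L)
E(y) = -228 - y (E(y) = (-132 + 6*(-16)) - y = (-132 - 96) - y = -228 - y)
3024331 + E(l) = 3024331 + (-228 - 1*(-1284)) = 3024331 + (-228 + 1284) = 3024331 + 1056 = 3025387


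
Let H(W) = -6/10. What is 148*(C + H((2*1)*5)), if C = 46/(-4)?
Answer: -8954/5 ≈ -1790.8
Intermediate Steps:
H(W) = -3/5 (H(W) = -6*1/10 = -3/5)
C = -23/2 (C = 46*(-1/4) = -23/2 ≈ -11.500)
148*(C + H((2*1)*5)) = 148*(-23/2 - 3/5) = 148*(-121/10) = -8954/5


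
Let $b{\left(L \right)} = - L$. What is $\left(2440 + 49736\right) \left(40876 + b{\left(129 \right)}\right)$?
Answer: $2126015472$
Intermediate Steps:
$\left(2440 + 49736\right) \left(40876 + b{\left(129 \right)}\right) = \left(2440 + 49736\right) \left(40876 - 129\right) = 52176 \left(40876 - 129\right) = 52176 \cdot 40747 = 2126015472$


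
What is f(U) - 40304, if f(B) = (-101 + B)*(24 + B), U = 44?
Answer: -44180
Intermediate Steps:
f(U) - 40304 = (-2424 + 44² - 77*44) - 40304 = (-2424 + 1936 - 3388) - 40304 = -3876 - 40304 = -44180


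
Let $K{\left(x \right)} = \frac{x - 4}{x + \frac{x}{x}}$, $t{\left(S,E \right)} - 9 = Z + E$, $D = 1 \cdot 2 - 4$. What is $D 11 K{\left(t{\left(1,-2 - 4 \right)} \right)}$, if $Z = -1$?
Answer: $\frac{44}{3} \approx 14.667$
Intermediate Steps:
$D = -2$ ($D = 2 - 4 = -2$)
$t{\left(S,E \right)} = 8 + E$ ($t{\left(S,E \right)} = 9 + \left(-1 + E\right) = 8 + E$)
$K{\left(x \right)} = \frac{-4 + x}{1 + x}$ ($K{\left(x \right)} = \frac{-4 + x}{x + 1} = \frac{-4 + x}{1 + x}$)
$D 11 K{\left(t{\left(1,-2 - 4 \right)} \right)} = \left(-2\right) 11 \frac{-4 + \left(8 - 6\right)}{1 + \left(8 - 6\right)} = - 22 \frac{-4 + \left(8 - 6\right)}{1 + \left(8 - 6\right)} = - 22 \frac{-4 + 2}{1 + 2} = - 22 \cdot \frac{1}{3} \left(-2\right) = \left(-22\right) \left(- \frac{2}{3}\right) = \frac{44}{3}$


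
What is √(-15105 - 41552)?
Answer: I*√56657 ≈ 238.03*I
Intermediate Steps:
√(-15105 - 41552) = √(-56657) = I*√56657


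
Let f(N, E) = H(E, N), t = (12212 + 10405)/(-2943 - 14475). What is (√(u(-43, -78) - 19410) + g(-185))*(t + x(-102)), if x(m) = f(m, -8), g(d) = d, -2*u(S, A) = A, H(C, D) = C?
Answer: 9987595/5806 - 53987*I*√19371/5806 ≈ 1720.2 - 1294.2*I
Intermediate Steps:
u(S, A) = -A/2
t = -7539/5806 (t = 22617/(-17418) = 22617*(-1/17418) = -7539/5806 ≈ -1.2985)
f(N, E) = E
x(m) = -8
(√(u(-43, -78) - 19410) + g(-185))*(t + x(-102)) = (√(-½*(-78) - 19410) - 185)*(-7539/5806 - 8) = (√(39 - 19410) - 185)*(-53987/5806) = (√(-19371) - 185)*(-53987/5806) = (I*√19371 - 185)*(-53987/5806) = (-185 + I*√19371)*(-53987/5806) = 9987595/5806 - 53987*I*√19371/5806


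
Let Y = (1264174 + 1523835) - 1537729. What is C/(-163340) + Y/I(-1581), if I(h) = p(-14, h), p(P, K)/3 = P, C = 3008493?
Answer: -34057848651/1143380 ≈ -29787.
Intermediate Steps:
p(P, K) = 3*P
Y = 1250280 (Y = 2788009 - 1537729 = 1250280)
I(h) = -42 (I(h) = 3*(-14) = -42)
C/(-163340) + Y/I(-1581) = 3008493/(-163340) + 1250280/(-42) = 3008493*(-1/163340) + 1250280*(-1/42) = -3008493/163340 - 208380/7 = -34057848651/1143380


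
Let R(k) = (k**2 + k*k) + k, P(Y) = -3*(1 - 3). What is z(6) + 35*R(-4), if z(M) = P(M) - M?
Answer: 980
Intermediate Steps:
P(Y) = 6 (P(Y) = -3*(-2) = 6)
z(M) = 6 - M
R(k) = k + 2*k**2 (R(k) = (k**2 + k**2) + k = 2*k**2 + k = k + 2*k**2)
z(6) + 35*R(-4) = (6 - 1*6) + 35*(-4*(1 + 2*(-4))) = (6 - 6) + 35*(-4*(1 - 8)) = 0 + 35*(-4*(-7)) = 0 + 35*28 = 0 + 980 = 980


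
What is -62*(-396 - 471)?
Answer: 53754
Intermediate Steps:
-62*(-396 - 471) = -62*(-867) = 53754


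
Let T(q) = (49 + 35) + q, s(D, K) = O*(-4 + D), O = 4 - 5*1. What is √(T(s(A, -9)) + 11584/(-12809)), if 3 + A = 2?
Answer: √14453893353/12809 ≈ 9.3859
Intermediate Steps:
A = -1 (A = -3 + 2 = -1)
O = -1 (O = 4 - 5 = -1)
s(D, K) = 4 - D (s(D, K) = -(-4 + D) = 4 - D)
T(q) = 84 + q
√(T(s(A, -9)) + 11584/(-12809)) = √((84 + (4 - 1*(-1))) + 11584/(-12809)) = √((84 + (4 + 1)) + 11584*(-1/12809)) = √((84 + 5) - 11584/12809) = √(89 - 11584/12809) = √(1128417/12809) = √14453893353/12809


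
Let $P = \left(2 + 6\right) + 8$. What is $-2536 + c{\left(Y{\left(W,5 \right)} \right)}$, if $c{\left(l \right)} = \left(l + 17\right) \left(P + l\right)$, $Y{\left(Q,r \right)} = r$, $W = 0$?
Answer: $-2074$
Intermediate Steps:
$P = 16$ ($P = 8 + 8 = 16$)
$c{\left(l \right)} = \left(16 + l\right) \left(17 + l\right)$ ($c{\left(l \right)} = \left(l + 17\right) \left(16 + l\right) = \left(17 + l\right) \left(16 + l\right) = \left(16 + l\right) \left(17 + l\right)$)
$-2536 + c{\left(Y{\left(W,5 \right)} \right)} = -2536 + \left(272 + 5^{2} + 33 \cdot 5\right) = -2536 + \left(272 + 25 + 165\right) = -2536 + 462 = -2074$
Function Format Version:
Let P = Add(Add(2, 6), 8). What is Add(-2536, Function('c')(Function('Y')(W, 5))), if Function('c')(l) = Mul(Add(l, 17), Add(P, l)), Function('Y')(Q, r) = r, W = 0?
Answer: -2074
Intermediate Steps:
P = 16 (P = Add(8, 8) = 16)
Function('c')(l) = Mul(Add(16, l), Add(17, l)) (Function('c')(l) = Mul(Add(l, 17), Add(16, l)) = Mul(Add(17, l), Add(16, l)) = Mul(Add(16, l), Add(17, l)))
Add(-2536, Function('c')(Function('Y')(W, 5))) = Add(-2536, Add(272, Pow(5, 2), Mul(33, 5))) = Add(-2536, Add(272, 25, 165)) = Add(-2536, 462) = -2074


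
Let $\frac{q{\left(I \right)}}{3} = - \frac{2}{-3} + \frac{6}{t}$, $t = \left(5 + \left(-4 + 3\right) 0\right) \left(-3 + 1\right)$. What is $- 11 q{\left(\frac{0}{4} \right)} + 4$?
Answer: $\frac{9}{5} \approx 1.8$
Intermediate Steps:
$t = -10$ ($t = \left(5 - 0\right) \left(-2\right) = \left(5 + 0\right) \left(-2\right) = 5 \left(-2\right) = -10$)
$q{\left(I \right)} = \frac{1}{5}$ ($q{\left(I \right)} = 3 \left(- \frac{2}{-3} + \frac{6}{-10}\right) = 3 \left(\left(-2\right) \left(- \frac{1}{3}\right) + 6 \left(- \frac{1}{10}\right)\right) = 3 \left(\frac{2}{3} - \frac{3}{5}\right) = 3 \cdot \frac{1}{15} = \frac{1}{5}$)
$- 11 q{\left(\frac{0}{4} \right)} + 4 = \left(-11\right) \frac{1}{5} + 4 = - \frac{11}{5} + 4 = \frac{9}{5}$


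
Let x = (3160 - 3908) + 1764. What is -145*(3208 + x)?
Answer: -612480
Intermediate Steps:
x = 1016 (x = -748 + 1764 = 1016)
-145*(3208 + x) = -145*(3208 + 1016) = -145*4224 = -612480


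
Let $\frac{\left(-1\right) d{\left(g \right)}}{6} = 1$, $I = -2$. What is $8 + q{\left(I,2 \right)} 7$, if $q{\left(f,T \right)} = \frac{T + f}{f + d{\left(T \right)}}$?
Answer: $8$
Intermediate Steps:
$d{\left(g \right)} = -6$ ($d{\left(g \right)} = \left(-6\right) 1 = -6$)
$q{\left(f,T \right)} = \frac{T + f}{-6 + f}$ ($q{\left(f,T \right)} = \frac{T + f}{f - 6} = \frac{T + f}{-6 + f}$)
$8 + q{\left(I,2 \right)} 7 = 8 + \frac{2 - 2}{-6 - 2} \cdot 7 = 8 + \frac{1}{-8} \cdot 0 \cdot 7 = 8 + \left(- \frac{1}{8}\right) 0 \cdot 7 = 8 + 0 \cdot 7 = 8 + 0 = 8$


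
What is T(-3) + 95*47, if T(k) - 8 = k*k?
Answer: 4482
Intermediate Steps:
T(k) = 8 + k**2 (T(k) = 8 + k*k = 8 + k**2)
T(-3) + 95*47 = (8 + (-3)**2) + 95*47 = (8 + 9) + 4465 = 17 + 4465 = 4482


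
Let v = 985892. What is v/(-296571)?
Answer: -985892/296571 ≈ -3.3243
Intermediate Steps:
v/(-296571) = 985892/(-296571) = 985892*(-1/296571) = -985892/296571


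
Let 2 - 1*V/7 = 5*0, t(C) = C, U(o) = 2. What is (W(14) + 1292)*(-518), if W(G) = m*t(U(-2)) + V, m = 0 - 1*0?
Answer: -676508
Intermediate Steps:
m = 0 (m = 0 + 0 = 0)
V = 14 (V = 14 - 35*0 = 14 - 7*0 = 14 + 0 = 14)
W(G) = 14 (W(G) = 0*2 + 14 = 0 + 14 = 14)
(W(14) + 1292)*(-518) = (14 + 1292)*(-518) = 1306*(-518) = -676508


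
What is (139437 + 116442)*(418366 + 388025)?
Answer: 206338522689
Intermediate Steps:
(139437 + 116442)*(418366 + 388025) = 255879*806391 = 206338522689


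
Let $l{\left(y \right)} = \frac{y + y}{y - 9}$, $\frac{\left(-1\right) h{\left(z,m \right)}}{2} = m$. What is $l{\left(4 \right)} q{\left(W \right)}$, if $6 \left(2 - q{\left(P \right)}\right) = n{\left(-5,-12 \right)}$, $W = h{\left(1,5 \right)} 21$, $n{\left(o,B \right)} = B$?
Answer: $- \frac{32}{5} \approx -6.4$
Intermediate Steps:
$h{\left(z,m \right)} = - 2 m$
$W = -210$ ($W = \left(-2\right) 5 \cdot 21 = \left(-10\right) 21 = -210$)
$q{\left(P \right)} = 4$ ($q{\left(P \right)} = 2 - -2 = 2 + 2 = 4$)
$l{\left(y \right)} = \frac{2 y}{-9 + y}$
$l{\left(4 \right)} q{\left(W \right)} = 2 \cdot 4 \frac{1}{-9 + 4} \cdot 4 = 2 \cdot 4 \frac{1}{-5} \cdot 4 = 2 \cdot 4 \left(- \frac{1}{5}\right) 4 = \left(- \frac{8}{5}\right) 4 = - \frac{32}{5}$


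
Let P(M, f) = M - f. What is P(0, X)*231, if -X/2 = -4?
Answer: -1848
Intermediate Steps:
X = 8 (X = -2*(-4) = 8)
P(0, X)*231 = (0 - 1*8)*231 = (0 - 8)*231 = -8*231 = -1848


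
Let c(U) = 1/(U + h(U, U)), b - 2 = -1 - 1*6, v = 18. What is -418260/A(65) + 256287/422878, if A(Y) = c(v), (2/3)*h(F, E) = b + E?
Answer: -6632735454213/422878 ≈ -1.5685e+7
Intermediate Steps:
b = -5 (b = 2 + (-1 - 1*6) = 2 + (-1 - 6) = 2 - 7 = -5)
h(F, E) = -15/2 + 3*E/2 (h(F, E) = 3*(-5 + E)/2 = -15/2 + 3*E/2)
c(U) = 1/(-15/2 + 5*U/2) (c(U) = 1/(U + (-15/2 + 3*U/2)) = 1/(-15/2 + 5*U/2))
A(Y) = 2/75 (A(Y) = 2/(5*(-3 + 18)) = (2/5)/15 = (2/5)*(1/15) = 2/75)
-418260/A(65) + 256287/422878 = -418260/2/75 + 256287/422878 = -418260*75/2 + 256287*(1/422878) = -15684750 + 256287/422878 = -6632735454213/422878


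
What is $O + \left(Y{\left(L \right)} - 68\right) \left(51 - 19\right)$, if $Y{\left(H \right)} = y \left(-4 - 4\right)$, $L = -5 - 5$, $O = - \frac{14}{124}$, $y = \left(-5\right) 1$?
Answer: $- \frac{55559}{62} \approx -896.11$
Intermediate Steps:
$y = -5$
$O = - \frac{7}{62}$ ($O = \left(-14\right) \frac{1}{124} = - \frac{7}{62} \approx -0.1129$)
$L = -10$
$Y{\left(H \right)} = 40$ ($Y{\left(H \right)} = - 5 \left(-4 - 4\right) = \left(-5\right) \left(-8\right) = 40$)
$O + \left(Y{\left(L \right)} - 68\right) \left(51 - 19\right) = - \frac{7}{62} + \left(40 - 68\right) \left(51 - 19\right) = - \frac{7}{62} + \left(40 - 68\right) 32 = - \frac{7}{62} - 896 = - \frac{55559}{62}$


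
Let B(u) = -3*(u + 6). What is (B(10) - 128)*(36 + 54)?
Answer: -15840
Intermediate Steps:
B(u) = -18 - 3*u (B(u) = -3*(6 + u) = -18 - 3*u)
(B(10) - 128)*(36 + 54) = ((-18 - 3*10) - 128)*(36 + 54) = ((-18 - 30) - 128)*90 = (-48 - 128)*90 = -176*90 = -15840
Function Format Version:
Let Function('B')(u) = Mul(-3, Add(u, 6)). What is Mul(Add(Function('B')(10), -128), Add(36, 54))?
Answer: -15840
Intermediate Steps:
Function('B')(u) = Add(-18, Mul(-3, u)) (Function('B')(u) = Mul(-3, Add(6, u)) = Add(-18, Mul(-3, u)))
Mul(Add(Function('B')(10), -128), Add(36, 54)) = Mul(Add(Add(-18, Mul(-3, 10)), -128), Add(36, 54)) = Mul(Add(Add(-18, -30), -128), 90) = Mul(Add(-48, -128), 90) = Mul(-176, 90) = -15840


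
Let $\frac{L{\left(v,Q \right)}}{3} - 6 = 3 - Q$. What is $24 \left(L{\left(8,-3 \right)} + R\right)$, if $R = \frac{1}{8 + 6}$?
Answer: $\frac{6060}{7} \approx 865.71$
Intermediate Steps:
$L{\left(v,Q \right)} = 27 - 3 Q$ ($L{\left(v,Q \right)} = 18 + 3 \left(3 - Q\right) = 18 - \left(-9 + 3 Q\right) = 27 - 3 Q$)
$R = \frac{1}{14} \approx 0.071429$
$24 \left(L{\left(8,-3 \right)} + R\right) = 24 \left(\left(27 - -9\right) + \frac{1}{14}\right) = 24 \left(\left(27 + 9\right) + \frac{1}{14}\right) = 24 \left(36 + \frac{1}{14}\right) = 24 \cdot \frac{505}{14} = \frac{6060}{7}$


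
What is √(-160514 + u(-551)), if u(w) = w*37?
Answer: I*√180901 ≈ 425.32*I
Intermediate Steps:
u(w) = 37*w
√(-160514 + u(-551)) = √(-160514 + 37*(-551)) = √(-160514 - 20387) = √(-180901) = I*√180901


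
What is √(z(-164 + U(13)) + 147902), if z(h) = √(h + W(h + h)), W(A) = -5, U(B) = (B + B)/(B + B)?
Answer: √(147902 + 2*I*√42) ≈ 384.58 + 0.017*I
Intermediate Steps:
U(B) = 1 (U(B) = (2*B)/((2*B)) = (2*B)*(1/(2*B)) = 1)
z(h) = √(-5 + h) (z(h) = √(h - 5) = √(-5 + h))
√(z(-164 + U(13)) + 147902) = √(√(-5 + (-164 + 1)) + 147902) = √(√(-5 - 163) + 147902) = √(√(-168) + 147902) = √(2*I*√42 + 147902) = √(147902 + 2*I*√42)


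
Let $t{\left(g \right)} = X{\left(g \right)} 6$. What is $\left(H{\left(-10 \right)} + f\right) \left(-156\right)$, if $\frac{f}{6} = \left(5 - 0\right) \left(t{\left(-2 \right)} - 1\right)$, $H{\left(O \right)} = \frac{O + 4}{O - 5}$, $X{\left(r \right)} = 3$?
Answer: $- \frac{398112}{5} \approx -79622.0$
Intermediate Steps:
$H{\left(O \right)} = \frac{4 + O}{-5 + O}$
$t{\left(g \right)} = 18$ ($t{\left(g \right)} = 3 \cdot 6 = 18$)
$f = 510$ ($f = 6 \left(5 - 0\right) \left(18 - 1\right) = 6 \left(5 + 0\right) 17 = 6 \cdot 5 \cdot 17 = 6 \cdot 85 = 510$)
$\left(H{\left(-10 \right)} + f\right) \left(-156\right) = \left(\frac{4 - 10}{-5 - 10} + 510\right) \left(-156\right) = \left(\frac{1}{-15} \left(-6\right) + 510\right) \left(-156\right) = \left(\left(- \frac{1}{15}\right) \left(-6\right) + 510\right) \left(-156\right) = \left(\frac{2}{5} + 510\right) \left(-156\right) = \frac{2552}{5} \left(-156\right) = - \frac{398112}{5}$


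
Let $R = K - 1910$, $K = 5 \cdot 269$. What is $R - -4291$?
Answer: $3726$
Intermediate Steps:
$K = 1345$
$R = -565$ ($R = 1345 - 1910 = -565$)
$R - -4291 = -565 - -4291 = -565 + 4291 = 3726$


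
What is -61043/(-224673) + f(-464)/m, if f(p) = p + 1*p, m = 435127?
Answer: 26352960917/97761288471 ≈ 0.26956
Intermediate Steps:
f(p) = 2*p (f(p) = p + p = 2*p)
-61043/(-224673) + f(-464)/m = -61043/(-224673) + (2*(-464))/435127 = -61043*(-1/224673) - 928*1/435127 = 61043/224673 - 928/435127 = 26352960917/97761288471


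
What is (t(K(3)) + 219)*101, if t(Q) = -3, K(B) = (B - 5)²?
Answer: 21816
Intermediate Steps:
K(B) = (-5 + B)²
(t(K(3)) + 219)*101 = (-3 + 219)*101 = 216*101 = 21816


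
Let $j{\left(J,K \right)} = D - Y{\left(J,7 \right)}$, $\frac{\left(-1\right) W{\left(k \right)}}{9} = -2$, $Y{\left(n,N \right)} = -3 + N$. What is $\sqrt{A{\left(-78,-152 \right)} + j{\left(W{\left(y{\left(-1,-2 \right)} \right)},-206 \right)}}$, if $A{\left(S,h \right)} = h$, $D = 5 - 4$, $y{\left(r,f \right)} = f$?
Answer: $i \sqrt{155} \approx 12.45 i$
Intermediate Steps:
$W{\left(k \right)} = 18$ ($W{\left(k \right)} = \left(-9\right) \left(-2\right) = 18$)
$D = 1$ ($D = 5 - 4 = 1$)
$j{\left(J,K \right)} = -3$ ($j{\left(J,K \right)} = 1 - \left(-3 + 7\right) = 1 - 4 = -3$)
$\sqrt{A{\left(-78,-152 \right)} + j{\left(W{\left(y{\left(-1,-2 \right)} \right)},-206 \right)}} = \sqrt{-152 - 3} = \sqrt{-155} = i \sqrt{155}$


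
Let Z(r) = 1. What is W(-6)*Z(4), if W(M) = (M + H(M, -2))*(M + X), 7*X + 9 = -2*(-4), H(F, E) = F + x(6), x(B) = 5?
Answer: 43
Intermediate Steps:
H(F, E) = 5 + F (H(F, E) = F + 5 = 5 + F)
X = -⅐ (X = -9/7 + (-2*(-4))/7 = -9/7 + (⅐)*8 = -9/7 + 8/7 = -⅐ ≈ -0.14286)
W(M) = (5 + 2*M)*(-⅐ + M) (W(M) = (M + (5 + M))*(M - ⅐) = (5 + 2*M)*(-⅐ + M))
W(-6)*Z(4) = (-5/7 + 2*(-6)² + (33/7)*(-6))*1 = (-5/7 + 2*36 - 198/7)*1 = (-5/7 + 72 - 198/7)*1 = 43*1 = 43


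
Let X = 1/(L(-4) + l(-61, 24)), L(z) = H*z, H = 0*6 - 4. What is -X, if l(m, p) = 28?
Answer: -1/44 ≈ -0.022727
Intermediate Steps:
H = -4 (H = 0 - 4 = -4)
L(z) = -4*z
X = 1/44 (X = 1/(-4*(-4) + 28) = 1/(16 + 28) = 1/44 ≈ 0.022727)
-X = -1*1/44 = -1/44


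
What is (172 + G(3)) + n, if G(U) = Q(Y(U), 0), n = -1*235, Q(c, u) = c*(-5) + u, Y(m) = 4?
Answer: -83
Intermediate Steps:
Q(c, u) = u - 5*c (Q(c, u) = -5*c + u = u - 5*c)
n = -235
G(U) = -20 (G(U) = 0 - 5*4 = 0 - 20 = -20)
(172 + G(3)) + n = (172 - 20) - 235 = 152 - 235 = -83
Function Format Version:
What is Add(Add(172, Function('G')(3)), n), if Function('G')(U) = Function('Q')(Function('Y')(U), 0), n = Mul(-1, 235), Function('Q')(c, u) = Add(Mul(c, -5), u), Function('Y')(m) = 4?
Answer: -83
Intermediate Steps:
Function('Q')(c, u) = Add(u, Mul(-5, c)) (Function('Q')(c, u) = Add(Mul(-5, c), u) = Add(u, Mul(-5, c)))
n = -235
Function('G')(U) = -20 (Function('G')(U) = Add(0, Mul(-5, 4)) = Add(0, -20) = -20)
Add(Add(172, Function('G')(3)), n) = Add(Add(172, -20), -235) = Add(152, -235) = -83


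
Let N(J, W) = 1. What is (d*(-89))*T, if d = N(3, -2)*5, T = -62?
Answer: 27590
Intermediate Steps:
d = 5 (d = 1*5 = 5)
(d*(-89))*T = (5*(-89))*(-62) = -445*(-62) = 27590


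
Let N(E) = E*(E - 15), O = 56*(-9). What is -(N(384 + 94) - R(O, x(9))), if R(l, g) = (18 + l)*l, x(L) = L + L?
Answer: 23630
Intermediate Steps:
O = -504
N(E) = E*(-15 + E)
x(L) = 2*L
R(l, g) = l*(18 + l)
-(N(384 + 94) - R(O, x(9))) = -((384 + 94)*(-15 + (384 + 94)) - (-504)*(18 - 504)) = -(478*(-15 + 478) - (-504)*(-486)) = -(478*463 - 1*244944) = -(221314 - 244944) = -1*(-23630) = 23630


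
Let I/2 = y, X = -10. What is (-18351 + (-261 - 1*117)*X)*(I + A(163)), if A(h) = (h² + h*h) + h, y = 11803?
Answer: -1120611897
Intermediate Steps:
A(h) = h + 2*h² (A(h) = (h² + h²) + h = 2*h² + h = h + 2*h²)
I = 23606 (I = 2*11803 = 23606)
(-18351 + (-261 - 1*117)*X)*(I + A(163)) = (-18351 + (-261 - 1*117)*(-10))*(23606 + 163*(1 + 2*163)) = (-18351 + (-261 - 117)*(-10))*(23606 + 163*(1 + 326)) = (-18351 - 378*(-10))*(23606 + 163*327) = (-18351 + 3780)*(23606 + 53301) = -14571*76907 = -1120611897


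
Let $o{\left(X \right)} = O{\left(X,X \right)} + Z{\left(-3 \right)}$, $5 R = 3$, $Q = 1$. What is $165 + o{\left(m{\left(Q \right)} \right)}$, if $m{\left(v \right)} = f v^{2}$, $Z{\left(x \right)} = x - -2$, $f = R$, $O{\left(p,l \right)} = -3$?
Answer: $161$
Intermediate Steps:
$R = \frac{3}{5}$ ($R = \frac{1}{5} \cdot 3 = \frac{3}{5} \approx 0.6$)
$f = \frac{3}{5} \approx 0.6$
$Z{\left(x \right)} = 2 + x$ ($Z{\left(x \right)} = x + 2 = 2 + x$)
$m{\left(v \right)} = \frac{3 v^{2}}{5}$
$o{\left(X \right)} = -4$ ($o{\left(X \right)} = -3 + \left(2 - 3\right) = -3 - 1 = -4$)
$165 + o{\left(m{\left(Q \right)} \right)} = 165 - 4 = 161$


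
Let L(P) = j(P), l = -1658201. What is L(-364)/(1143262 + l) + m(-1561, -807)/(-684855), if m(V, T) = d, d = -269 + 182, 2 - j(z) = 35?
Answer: 22466636/117552849615 ≈ 0.00019112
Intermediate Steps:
j(z) = -33 (j(z) = 2 - 1*35 = 2 - 35 = -33)
L(P) = -33
d = -87
m(V, T) = -87
L(-364)/(1143262 + l) + m(-1561, -807)/(-684855) = -33/(1143262 - 1658201) - 87/(-684855) = -33/(-514939) - 87*(-1/684855) = -33*(-1/514939) + 29/228285 = 33/514939 + 29/228285 = 22466636/117552849615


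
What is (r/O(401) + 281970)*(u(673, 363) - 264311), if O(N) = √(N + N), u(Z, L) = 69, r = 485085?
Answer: -74508316740 - 64089915285*√802/401 ≈ -7.9034e+10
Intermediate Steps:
O(N) = √2*√N (O(N) = √(2*N) = √2*√N)
(r/O(401) + 281970)*(u(673, 363) - 264311) = (485085/((√2*√401)) + 281970)*(69 - 264311) = (485085/(√802) + 281970)*(-264242) = (485085*(√802/802) + 281970)*(-264242) = (485085*√802/802 + 281970)*(-264242) = (281970 + 485085*√802/802)*(-264242) = -74508316740 - 64089915285*√802/401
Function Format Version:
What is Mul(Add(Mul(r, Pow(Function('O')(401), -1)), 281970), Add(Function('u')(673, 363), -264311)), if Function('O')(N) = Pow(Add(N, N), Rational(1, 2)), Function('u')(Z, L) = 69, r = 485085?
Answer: Add(-74508316740, Mul(Rational(-64089915285, 401), Pow(802, Rational(1, 2)))) ≈ -7.9034e+10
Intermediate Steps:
Function('O')(N) = Mul(Pow(2, Rational(1, 2)), Pow(N, Rational(1, 2))) (Function('O')(N) = Pow(Mul(2, N), Rational(1, 2)) = Mul(Pow(2, Rational(1, 2)), Pow(N, Rational(1, 2))))
Mul(Add(Mul(r, Pow(Function('O')(401), -1)), 281970), Add(Function('u')(673, 363), -264311)) = Mul(Add(Mul(485085, Pow(Mul(Pow(2, Rational(1, 2)), Pow(401, Rational(1, 2))), -1)), 281970), Add(69, -264311)) = Mul(Add(Mul(485085, Pow(Pow(802, Rational(1, 2)), -1)), 281970), -264242) = Mul(Add(Mul(485085, Mul(Rational(1, 802), Pow(802, Rational(1, 2)))), 281970), -264242) = Mul(Add(Mul(Rational(485085, 802), Pow(802, Rational(1, 2))), 281970), -264242) = Mul(Add(281970, Mul(Rational(485085, 802), Pow(802, Rational(1, 2)))), -264242) = Add(-74508316740, Mul(Rational(-64089915285, 401), Pow(802, Rational(1, 2))))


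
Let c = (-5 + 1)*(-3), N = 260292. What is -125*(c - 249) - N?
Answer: -230667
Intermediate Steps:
c = 12 (c = -4*(-3) = 12)
-125*(c - 249) - N = -125*(12 - 249) - 1*260292 = -125*(-237) - 260292 = 29625 - 260292 = -230667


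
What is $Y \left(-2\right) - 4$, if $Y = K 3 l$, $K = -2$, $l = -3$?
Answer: $-40$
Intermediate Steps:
$Y = 18$ ($Y = \left(-2\right) 3 \left(-3\right) = \left(-6\right) \left(-3\right) = 18$)
$Y \left(-2\right) - 4 = 18 \left(-2\right) - 4 = -36 - 4 = -40$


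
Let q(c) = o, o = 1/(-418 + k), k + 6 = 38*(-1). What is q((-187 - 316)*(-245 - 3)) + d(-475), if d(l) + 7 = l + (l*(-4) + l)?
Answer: 435665/462 ≈ 943.00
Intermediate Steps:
k = -44 (k = -6 + 38*(-1) = -6 - 38 = -44)
o = -1/462 (o = 1/(-418 - 44) = 1/(-462) = -1/462 ≈ -0.0021645)
d(l) = -7 - 2*l (d(l) = -7 + (l + (l*(-4) + l)) = -7 + (l + (-4*l + l)) = -7 + (l - 3*l) = -7 - 2*l)
q(c) = -1/462
q((-187 - 316)*(-245 - 3)) + d(-475) = -1/462 + (-7 - 2*(-475)) = -1/462 + (-7 + 950) = -1/462 + 943 = 435665/462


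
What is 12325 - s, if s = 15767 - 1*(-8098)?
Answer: -11540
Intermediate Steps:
s = 23865 (s = 15767 + 8098 = 23865)
12325 - s = 12325 - 1*23865 = 12325 - 23865 = -11540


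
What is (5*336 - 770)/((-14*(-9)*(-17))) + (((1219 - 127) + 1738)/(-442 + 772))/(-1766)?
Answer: -1277123/2972178 ≈ -0.42969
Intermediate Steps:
(5*336 - 770)/((-14*(-9)*(-17))) + (((1219 - 127) + 1738)/(-442 + 772))/(-1766) = (1680 - 770)/((126*(-17))) + ((1092 + 1738)/330)*(-1/1766) = 910/(-2142) + (2830*(1/330))*(-1/1766) = 910*(-1/2142) + (283/33)*(-1/1766) = -65/153 - 283/58278 = -1277123/2972178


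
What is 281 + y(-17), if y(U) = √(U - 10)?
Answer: 281 + 3*I*√3 ≈ 281.0 + 5.1962*I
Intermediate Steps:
y(U) = √(-10 + U)
281 + y(-17) = 281 + √(-10 - 17) = 281 + √(-27) = 281 + 3*I*√3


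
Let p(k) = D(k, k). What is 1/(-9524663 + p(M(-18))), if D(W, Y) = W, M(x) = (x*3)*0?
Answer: -1/9524663 ≈ -1.0499e-7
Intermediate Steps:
M(x) = 0 (M(x) = (3*x)*0 = 0)
p(k) = k
1/(-9524663 + p(M(-18))) = 1/(-9524663 + 0) = 1/(-9524663) = -1/9524663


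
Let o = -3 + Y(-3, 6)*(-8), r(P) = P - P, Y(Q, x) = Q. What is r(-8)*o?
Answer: 0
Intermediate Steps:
r(P) = 0
o = 21 (o = -3 - 3*(-8) = -3 + 24 = 21)
r(-8)*o = 0*21 = 0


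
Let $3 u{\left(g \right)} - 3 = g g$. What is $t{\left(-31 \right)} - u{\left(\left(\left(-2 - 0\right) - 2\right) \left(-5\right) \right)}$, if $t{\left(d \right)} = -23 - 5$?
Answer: $- \frac{487}{3} \approx -162.33$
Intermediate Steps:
$t{\left(d \right)} = -28$
$u{\left(g \right)} = 1 + \frac{g^{2}}{3}$ ($u{\left(g \right)} = 1 + \frac{g g}{3} = 1 + \frac{g^{2}}{3}$)
$t{\left(-31 \right)} - u{\left(\left(\left(-2 - 0\right) - 2\right) \left(-5\right) \right)} = -28 - \left(1 + \frac{\left(\left(\left(-2 - 0\right) - 2\right) \left(-5\right)\right)^{2}}{3}\right) = -28 - \left(1 + \frac{\left(\left(\left(-2 + 0\right) - 2\right) \left(-5\right)\right)^{2}}{3}\right) = -28 - \left(1 + \frac{\left(\left(-2 - 2\right) \left(-5\right)\right)^{2}}{3}\right) = -28 - \left(1 + \frac{\left(\left(-4\right) \left(-5\right)\right)^{2}}{3}\right) = -28 - \left(1 + \frac{20^{2}}{3}\right) = -28 - \left(1 + \frac{1}{3} \cdot 400\right) = -28 - \left(1 + \frac{400}{3}\right) = -28 - \frac{403}{3} = - \frac{487}{3}$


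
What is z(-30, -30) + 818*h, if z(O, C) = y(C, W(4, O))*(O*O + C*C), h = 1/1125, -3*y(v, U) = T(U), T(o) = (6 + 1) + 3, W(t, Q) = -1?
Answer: -6749182/1125 ≈ -5999.3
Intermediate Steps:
T(o) = 10 (T(o) = 7 + 3 = 10)
y(v, U) = -10/3 (y(v, U) = -⅓*10 = -10/3)
h = 1/1125 ≈ 0.00088889
z(O, C) = -10*C²/3 - 10*O²/3 (z(O, C) = -10*(O*O + C*C)/3 = -10*(O² + C²)/3 = -10*(C² + O²)/3 = -10*C²/3 - 10*O²/3)
z(-30, -30) + 818*h = (-10/3*(-30)² - 10/3*(-30)²) + 818*(1/1125) = (-10/3*900 - 10/3*900) + 818/1125 = (-3000 - 3000) + 818/1125 = -6000 + 818/1125 = -6749182/1125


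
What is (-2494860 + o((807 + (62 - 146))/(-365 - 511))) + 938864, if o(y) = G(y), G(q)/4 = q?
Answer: -113587949/73 ≈ -1.5560e+6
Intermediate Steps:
G(q) = 4*q
o(y) = 4*y
(-2494860 + o((807 + (62 - 146))/(-365 - 511))) + 938864 = (-2494860 + 4*((807 + (62 - 146))/(-365 - 511))) + 938864 = (-2494860 + 4*((807 - 84)/(-876))) + 938864 = (-2494860 + 4*(723*(-1/876))) + 938864 = (-2494860 + 4*(-241/292)) + 938864 = (-2494860 - 241/73) + 938864 = -182125021/73 + 938864 = -113587949/73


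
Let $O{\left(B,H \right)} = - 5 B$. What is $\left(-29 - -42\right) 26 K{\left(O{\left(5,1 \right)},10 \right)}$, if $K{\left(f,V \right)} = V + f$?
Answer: $-5070$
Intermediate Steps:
$\left(-29 - -42\right) 26 K{\left(O{\left(5,1 \right)},10 \right)} = \left(-29 - -42\right) 26 \left(10 - 25\right) = \left(-29 + 42\right) 26 \left(10 - 25\right) = 13 \cdot 26 \left(-15\right) = 338 \left(-15\right) = -5070$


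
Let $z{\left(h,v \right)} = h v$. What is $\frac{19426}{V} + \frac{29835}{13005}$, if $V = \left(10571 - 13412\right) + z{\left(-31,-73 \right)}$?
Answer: $- \frac{9050}{289} \approx -31.315$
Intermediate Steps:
$V = -578$ ($V = \left(10571 - 13412\right) - -2263 = -2841 + 2263 = -578$)
$\frac{19426}{V} + \frac{29835}{13005} = \frac{19426}{-578} + \frac{29835}{13005} = 19426 \left(- \frac{1}{578}\right) + 29835 \cdot \frac{1}{13005} = - \frac{9713}{289} + \frac{39}{17} = - \frac{9050}{289}$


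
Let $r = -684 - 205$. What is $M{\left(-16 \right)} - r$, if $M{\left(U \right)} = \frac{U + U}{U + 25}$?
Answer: $\frac{7969}{9} \approx 885.44$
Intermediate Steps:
$M{\left(U \right)} = \frac{2 U}{25 + U}$
$r = -889$ ($r = -684 - 205 = -889$)
$M{\left(-16 \right)} - r = 2 \left(-16\right) \frac{1}{25 - 16} - -889 = 2 \left(-16\right) \frac{1}{9} + 889 = - \frac{32}{9} + 889 = \frac{7969}{9}$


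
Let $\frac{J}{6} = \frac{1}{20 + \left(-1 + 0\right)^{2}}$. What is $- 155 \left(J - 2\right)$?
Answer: $\frac{1860}{7} \approx 265.71$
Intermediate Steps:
$J = \frac{2}{7}$ ($J = \frac{6}{20 + \left(-1 + 0\right)^{2}} = \frac{6}{20 + \left(-1\right)^{2}} = \frac{6}{20 + 1} = \frac{6}{21} = 6 \cdot \frac{1}{21} = \frac{2}{7} \approx 0.28571$)
$- 155 \left(J - 2\right) = - 155 \left(\frac{2}{7} - 2\right) = \left(-155\right) \left(- \frac{12}{7}\right) = \frac{1860}{7}$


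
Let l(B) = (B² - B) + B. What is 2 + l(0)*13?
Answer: 2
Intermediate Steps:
l(B) = B²
2 + l(0)*13 = 2 + 0²*13 = 2 + 0*13 = 2 + 0 = 2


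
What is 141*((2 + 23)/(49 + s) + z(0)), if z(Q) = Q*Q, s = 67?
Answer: 3525/116 ≈ 30.388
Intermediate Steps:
z(Q) = Q**2
141*((2 + 23)/(49 + s) + z(0)) = 141*((2 + 23)/(49 + 67) + 0**2) = 141*(25/116 + 0) = 141*(25/116) = 3525/116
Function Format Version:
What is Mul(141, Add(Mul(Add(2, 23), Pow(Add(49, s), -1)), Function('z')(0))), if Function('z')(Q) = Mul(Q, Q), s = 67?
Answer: Rational(3525, 116) ≈ 30.388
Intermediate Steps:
Function('z')(Q) = Pow(Q, 2)
Mul(141, Add(Mul(Add(2, 23), Pow(Add(49, s), -1)), Function('z')(0))) = Mul(141, Add(Mul(Add(2, 23), Pow(Add(49, 67), -1)), Pow(0, 2))) = Mul(141, Add(Mul(25, Pow(116, -1)), 0)) = Mul(141, Add(Mul(25, Rational(1, 116)), 0)) = Mul(141, Add(Rational(25, 116), 0)) = Mul(141, Rational(25, 116)) = Rational(3525, 116)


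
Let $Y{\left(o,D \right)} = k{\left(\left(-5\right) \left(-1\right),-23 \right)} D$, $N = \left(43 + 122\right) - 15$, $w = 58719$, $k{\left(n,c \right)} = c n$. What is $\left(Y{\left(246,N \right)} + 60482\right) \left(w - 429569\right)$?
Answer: $-16032587200$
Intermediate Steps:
$N = 150$ ($N = 165 - 15 = 150$)
$Y{\left(o,D \right)} = - 115 D$ ($Y{\left(o,D \right)} = - 23 \left(\left(-5\right) \left(-1\right)\right) D = \left(-23\right) 5 D = - 115 D$)
$\left(Y{\left(246,N \right)} + 60482\right) \left(w - 429569\right) = \left(\left(-115\right) 150 + 60482\right) \left(58719 - 429569\right) = \left(-17250 + 60482\right) \left(-370850\right) = 43232 \left(-370850\right) = -16032587200$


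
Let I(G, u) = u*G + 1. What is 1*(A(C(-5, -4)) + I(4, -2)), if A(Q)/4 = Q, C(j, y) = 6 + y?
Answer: 1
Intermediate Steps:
I(G, u) = 1 + G*u (I(G, u) = G*u + 1 = 1 + G*u)
A(Q) = 4*Q
1*(A(C(-5, -4)) + I(4, -2)) = 1*(4*(6 - 4) + (1 + 4*(-2))) = 1*(4*2 + (1 - 8)) = 1*(8 - 7) = 1*1 = 1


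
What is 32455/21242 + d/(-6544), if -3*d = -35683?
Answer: -60410863/208511472 ≈ -0.28972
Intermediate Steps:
d = 35683/3 (d = -⅓*(-35683) = 35683/3 ≈ 11894.)
32455/21242 + d/(-6544) = 32455/21242 + (35683/3)/(-6544) = 32455*(1/21242) + (35683/3)*(-1/6544) = 32455/21242 - 35683/19632 = -60410863/208511472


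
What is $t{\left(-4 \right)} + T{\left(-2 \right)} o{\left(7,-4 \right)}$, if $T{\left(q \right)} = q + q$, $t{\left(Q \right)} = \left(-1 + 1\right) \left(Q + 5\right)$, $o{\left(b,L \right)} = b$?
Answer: $-28$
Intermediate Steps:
$t{\left(Q \right)} = 0$ ($t{\left(Q \right)} = 0 \left(5 + Q\right) = 0$)
$T{\left(q \right)} = 2 q$
$t{\left(-4 \right)} + T{\left(-2 \right)} o{\left(7,-4 \right)} = 0 + 2 \left(-2\right) 7 = 0 - 28 = -28$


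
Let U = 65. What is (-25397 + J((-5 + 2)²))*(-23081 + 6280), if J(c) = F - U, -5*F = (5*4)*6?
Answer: 428190286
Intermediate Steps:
F = -24 (F = -5*4*6/5 = -4*6 = -⅕*120 = -24)
J(c) = -89 (J(c) = -24 - 1*65 = -24 - 65 = -89)
(-25397 + J((-5 + 2)²))*(-23081 + 6280) = (-25397 - 89)*(-23081 + 6280) = -25486*(-16801) = 428190286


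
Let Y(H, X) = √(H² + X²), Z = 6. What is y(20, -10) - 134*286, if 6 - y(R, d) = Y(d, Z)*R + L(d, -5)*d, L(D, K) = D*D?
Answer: -37318 - 40*√34 ≈ -37551.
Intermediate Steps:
L(D, K) = D²
y(R, d) = 6 - d³ - R*√(36 + d²) (y(R, d) = 6 - (√(d² + 6²)*R + d²*d) = 6 - (√(d² + 36)*R + d³) = 6 - (√(36 + d²)*R + d³) = 6 - (R*√(36 + d²) + d³) = 6 - (d³ + R*√(36 + d²)) = 6 + (-d³ - R*√(36 + d²)) = 6 - d³ - R*√(36 + d²))
y(20, -10) - 134*286 = (6 - 1*(-10)³ - 1*20*√(36 + (-10)²)) - 134*286 = (6 - 1*(-1000) - 1*20*√(36 + 100)) - 38324 = (6 + 1000 - 1*20*√136) - 38324 = (6 + 1000 - 1*20*2*√34) - 38324 = (6 + 1000 - 40*√34) - 38324 = (1006 - 40*√34) - 38324 = -37318 - 40*√34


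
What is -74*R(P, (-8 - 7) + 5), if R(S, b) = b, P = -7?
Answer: 740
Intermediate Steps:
-74*R(P, (-8 - 7) + 5) = -74*((-8 - 7) + 5) = -74*(-15 + 5) = -74*(-10) = 740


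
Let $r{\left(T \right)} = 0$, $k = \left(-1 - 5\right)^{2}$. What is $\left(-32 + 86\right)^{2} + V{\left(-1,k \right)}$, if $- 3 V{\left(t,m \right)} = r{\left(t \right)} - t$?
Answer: $\frac{8747}{3} \approx 2915.7$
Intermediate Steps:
$k = 36$ ($k = \left(-6\right)^{2} = 36$)
$V{\left(t,m \right)} = \frac{t}{3}$ ($V{\left(t,m \right)} = - \frac{0 - t}{3} = - \frac{\left(-1\right) t}{3} = \frac{t}{3}$)
$\left(-32 + 86\right)^{2} + V{\left(-1,k \right)} = \left(-32 + 86\right)^{2} + \frac{1}{3} \left(-1\right) = 54^{2} - \frac{1}{3} = 2916 - \frac{1}{3} = \frac{8747}{3}$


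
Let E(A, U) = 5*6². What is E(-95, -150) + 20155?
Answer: 20335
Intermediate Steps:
E(A, U) = 180 (E(A, U) = 5*36 = 180)
E(-95, -150) + 20155 = 180 + 20155 = 20335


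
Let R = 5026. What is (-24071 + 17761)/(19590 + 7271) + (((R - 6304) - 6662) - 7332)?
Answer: -410227502/26861 ≈ -15272.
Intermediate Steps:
(-24071 + 17761)/(19590 + 7271) + (((R - 6304) - 6662) - 7332) = (-24071 + 17761)/(19590 + 7271) + (((5026 - 6304) - 6662) - 7332) = -6310/26861 + ((-1278 - 6662) - 7332) = -6310*1/26861 + (-7940 - 7332) = -6310/26861 - 15272 = -410227502/26861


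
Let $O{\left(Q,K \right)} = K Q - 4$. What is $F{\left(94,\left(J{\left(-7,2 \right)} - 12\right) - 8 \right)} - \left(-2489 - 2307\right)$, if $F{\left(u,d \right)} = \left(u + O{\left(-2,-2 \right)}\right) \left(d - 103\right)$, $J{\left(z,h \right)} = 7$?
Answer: $-6108$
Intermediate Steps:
$O{\left(Q,K \right)} = -4 + K Q$
$F{\left(u,d \right)} = u \left(-103 + d\right)$ ($F{\left(u,d \right)} = \left(u - 0\right) \left(d - 103\right) = \left(u + \left(-4 + 4\right)\right) \left(-103 + d\right) = \left(u + 0\right) \left(-103 + d\right) = u \left(-103 + d\right)$)
$F{\left(94,\left(J{\left(-7,2 \right)} - 12\right) - 8 \right)} - \left(-2489 - 2307\right) = 94 \left(-103 + \left(\left(7 - 12\right) - 8\right)\right) - \left(-2489 - 2307\right) = 94 \left(-103 - 13\right) - -4796 = 94 \left(-103 - 13\right) + 4796 = 94 \left(-116\right) + 4796 = -10904 + 4796 = -6108$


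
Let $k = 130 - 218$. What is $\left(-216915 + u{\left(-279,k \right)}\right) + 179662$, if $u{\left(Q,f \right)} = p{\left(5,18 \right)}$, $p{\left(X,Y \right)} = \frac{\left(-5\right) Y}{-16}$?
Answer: $- \frac{297979}{8} \approx -37247.0$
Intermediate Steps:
$k = -88$
$p{\left(X,Y \right)} = \frac{5 Y}{16}$ ($p{\left(X,Y \right)} = - 5 Y \left(- \frac{1}{16}\right) = \frac{5 Y}{16}$)
$u{\left(Q,f \right)} = \frac{45}{8}$ ($u{\left(Q,f \right)} = \frac{5}{16} \cdot 18 = \frac{45}{8}$)
$\left(-216915 + u{\left(-279,k \right)}\right) + 179662 = \left(-216915 + \frac{45}{8}\right) + 179662 = - \frac{1735275}{8} + 179662 = - \frac{297979}{8}$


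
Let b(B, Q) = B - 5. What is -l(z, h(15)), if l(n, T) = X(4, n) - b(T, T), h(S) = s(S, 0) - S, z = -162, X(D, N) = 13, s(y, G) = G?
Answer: -33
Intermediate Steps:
b(B, Q) = -5 + B
h(S) = -S (h(S) = 0 - S = -S)
l(n, T) = 18 - T (l(n, T) = 13 - (-5 + T) = 13 + (5 - T) = 18 - T)
-l(z, h(15)) = -(18 - (-1)*15) = -(18 - 1*(-15)) = -(18 + 15) = -1*33 = -33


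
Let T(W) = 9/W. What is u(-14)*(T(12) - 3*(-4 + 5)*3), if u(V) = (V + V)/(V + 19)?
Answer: 231/5 ≈ 46.200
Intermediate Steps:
u(V) = 2*V/(19 + V) (u(V) = (2*V)/(19 + V) = 2*V/(19 + V))
u(-14)*(T(12) - 3*(-4 + 5)*3) = (2*(-14)/(19 - 14))*(9/12 - 3*(-4 + 5)*3) = (2*(-14)/5)*(9*(1/12) - 3*3) = (2*(-14)*(⅕))*(¾ - 3*3) = -28*(¾ - 9)/5 = -28/5*(-33/4) = 231/5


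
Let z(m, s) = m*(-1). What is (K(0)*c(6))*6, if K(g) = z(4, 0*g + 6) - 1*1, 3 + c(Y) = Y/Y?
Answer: 60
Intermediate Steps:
z(m, s) = -m
c(Y) = -2 (c(Y) = -3 + Y/Y = -3 + 1 = -2)
K(g) = -5 (K(g) = -1*4 - 1*1 = -4 - 1 = -5)
(K(0)*c(6))*6 = -5*(-2)*6 = 10*6 = 60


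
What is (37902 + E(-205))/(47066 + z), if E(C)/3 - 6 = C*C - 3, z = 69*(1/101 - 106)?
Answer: 16562586/4015021 ≈ 4.1252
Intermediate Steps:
z = -738645/101 (z = 69*(1/101 - 106) = 69*(-10705/101) = -738645/101 ≈ -7313.3)
E(C) = 9 + 3*C**2 (E(C) = 18 + 3*(C*C - 3) = 18 + 3*(C**2 - 3) = 18 + 3*(-3 + C**2) = 18 + (-9 + 3*C**2) = 9 + 3*C**2)
(37902 + E(-205))/(47066 + z) = (37902 + (9 + 3*(-205)**2))/(47066 - 738645/101) = (37902 + (9 + 3*42025))/(4015021/101) = (37902 + (9 + 126075))*(101/4015021) = (37902 + 126084)*(101/4015021) = 163986*(101/4015021) = 16562586/4015021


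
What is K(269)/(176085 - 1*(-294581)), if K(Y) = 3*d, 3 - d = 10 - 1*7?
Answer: 0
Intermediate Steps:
d = 0 (d = 3 - (10 - 1*7) = 3 - (10 - 7) = 3 - 1*3 = 3 - 3 = 0)
K(Y) = 0 (K(Y) = 3*0 = 0)
K(269)/(176085 - 1*(-294581)) = 0/(176085 - 1*(-294581)) = 0/(176085 + 294581) = 0/470666 = 0*(1/470666) = 0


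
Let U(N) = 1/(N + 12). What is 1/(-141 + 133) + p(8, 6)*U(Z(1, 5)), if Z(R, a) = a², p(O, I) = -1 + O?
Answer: 19/296 ≈ 0.064189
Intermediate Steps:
U(N) = 1/(12 + N)
1/(-141 + 133) + p(8, 6)*U(Z(1, 5)) = 1/(-141 + 133) + (-1 + 8)/(12 + 5²) = 1/(-8) + 7/(12 + 25) = -⅛ + 7/37 = 19/296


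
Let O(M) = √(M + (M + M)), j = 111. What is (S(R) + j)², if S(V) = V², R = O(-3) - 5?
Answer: 15229 - 7620*I ≈ 15229.0 - 7620.0*I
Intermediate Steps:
O(M) = √3*√M (O(M) = √(M + 2*M) = √(3*M) = √3*√M)
R = -5 + 3*I (R = √3*√(-3) - 5 = √3*(I*√3) - 5 = 3*I - 5 = -5 + 3*I ≈ -5.0 + 3.0*I)
(S(R) + j)² = ((-5 + 3*I)² + 111)² = (111 + (-5 + 3*I)²)²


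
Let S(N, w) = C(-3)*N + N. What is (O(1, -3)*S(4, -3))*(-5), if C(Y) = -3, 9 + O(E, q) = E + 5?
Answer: -120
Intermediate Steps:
O(E, q) = -4 + E (O(E, q) = -9 + (E + 5) = -9 + (5 + E) = -4 + E)
S(N, w) = -2*N (S(N, w) = -3*N + N = -2*N)
(O(1, -3)*S(4, -3))*(-5) = ((-4 + 1)*(-2*4))*(-5) = -3*(-8)*(-5) = 24*(-5) = -120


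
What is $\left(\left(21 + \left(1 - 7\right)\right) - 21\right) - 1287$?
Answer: $-1293$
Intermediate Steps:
$\left(\left(21 + \left(1 - 7\right)\right) - 21\right) - 1287 = \left(\left(21 - 6\right) - 21\right) - 1287 = \left(15 - 21\right) - 1287 = -6 - 1287 = -1293$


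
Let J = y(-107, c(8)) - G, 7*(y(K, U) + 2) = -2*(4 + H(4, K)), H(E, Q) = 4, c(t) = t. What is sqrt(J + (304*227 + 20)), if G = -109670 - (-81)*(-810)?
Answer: 3*sqrt(1330098)/7 ≈ 494.27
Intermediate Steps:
y(K, U) = -30/7 (y(K, U) = -2 + (-2*(4 + 4))/7 = -2 + (-2*8)/7 = -2 + (1/7)*(-16) = -2 - 16/7 = -30/7)
G = -175280 (G = -109670 - 1*65610 = -109670 - 65610 = -175280)
J = 1226930/7 (J = -30/7 - 1*(-175280) = -30/7 + 175280 = 1226930/7 ≈ 1.7528e+5)
sqrt(J + (304*227 + 20)) = sqrt(1226930/7 + (304*227 + 20)) = sqrt(1226930/7 + (69008 + 20)) = sqrt(1226930/7 + 69028) = sqrt(1710126/7) = 3*sqrt(1330098)/7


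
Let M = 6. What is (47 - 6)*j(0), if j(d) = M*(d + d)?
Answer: 0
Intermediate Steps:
j(d) = 12*d (j(d) = 6*(d + d) = 6*(2*d) = 12*d)
(47 - 6)*j(0) = (47 - 6)*(12*0) = 41*0 = 0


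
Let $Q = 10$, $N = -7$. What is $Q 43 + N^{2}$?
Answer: $479$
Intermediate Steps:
$Q 43 + N^{2} = 10 \cdot 43 + \left(-7\right)^{2} = 430 + 49 = 479$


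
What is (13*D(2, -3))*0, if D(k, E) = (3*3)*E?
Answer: 0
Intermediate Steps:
D(k, E) = 9*E
(13*D(2, -3))*0 = (13*(9*(-3)))*0 = (13*(-27))*0 = -351*0 = 0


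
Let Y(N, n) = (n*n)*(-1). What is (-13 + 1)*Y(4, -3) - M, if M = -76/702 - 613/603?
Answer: 2566289/23517 ≈ 109.12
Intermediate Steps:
Y(N, n) = -n² (Y(N, n) = n²*(-1) = -n²)
M = -26453/23517 (M = -76*1/702 - 613*1/603 = -38/351 - 613/603 = -26453/23517 ≈ -1.1248)
(-13 + 1)*Y(4, -3) - M = (-13 + 1)*(-1*(-3)²) - 1*(-26453/23517) = -(-12)*9 + 26453/23517 = -12*(-9) + 26453/23517 = 108 + 26453/23517 = 2566289/23517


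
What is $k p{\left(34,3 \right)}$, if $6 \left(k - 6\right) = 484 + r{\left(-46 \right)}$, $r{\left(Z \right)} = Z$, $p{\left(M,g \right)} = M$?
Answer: $2686$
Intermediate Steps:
$k = 79$ ($k = 6 + \frac{484 - 46}{6} = 6 + \frac{1}{6} \cdot 438 = 6 + 73 = 79$)
$k p{\left(34,3 \right)} = 79 \cdot 34 = 2686$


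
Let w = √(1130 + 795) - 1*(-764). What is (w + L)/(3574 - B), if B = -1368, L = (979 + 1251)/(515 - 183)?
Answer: 18277/117196 + 5*√77/4942 ≈ 0.16483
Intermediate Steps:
L = 1115/166 (L = 2230/332 = 2230*(1/332) = 1115/166 ≈ 6.7169)
w = 764 + 5*√77 (w = √1925 + 764 = 5*√77 + 764 = 764 + 5*√77 ≈ 807.88)
(w + L)/(3574 - B) = ((764 + 5*√77) + 1115/166)/(3574 - 1*(-1368)) = (127939/166 + 5*√77)/(3574 + 1368) = (127939/166 + 5*√77)/4942 = (127939/166 + 5*√77)*(1/4942) = 18277/117196 + 5*√77/4942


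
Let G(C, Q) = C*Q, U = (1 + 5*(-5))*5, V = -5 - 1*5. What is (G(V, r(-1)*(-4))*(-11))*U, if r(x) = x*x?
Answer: 52800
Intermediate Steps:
r(x) = x²
V = -10 (V = -5 - 5 = -10)
U = -120 (U = (1 - 25)*5 = -24*5 = -120)
(G(V, r(-1)*(-4))*(-11))*U = (-10*(-1)²*(-4)*(-11))*(-120) = (-10*(-4)*(-11))*(-120) = (40*(-11))*(-120) = -440*(-120) = 52800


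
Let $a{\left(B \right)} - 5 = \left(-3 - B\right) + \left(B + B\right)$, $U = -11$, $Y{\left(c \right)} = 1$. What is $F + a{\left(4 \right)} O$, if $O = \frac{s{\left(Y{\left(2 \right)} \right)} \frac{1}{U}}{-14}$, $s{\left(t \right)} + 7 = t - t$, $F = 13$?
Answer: $\frac{140}{11} \approx 12.727$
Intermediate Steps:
$s{\left(t \right)} = -7$ ($s{\left(t \right)} = -7 + \left(t - t\right) = -7 + 0 = -7$)
$a{\left(B \right)} = 2 + B$ ($a{\left(B \right)} = 5 + \left(\left(-3 - B\right) + \left(B + B\right)\right) = 5 + \left(\left(-3 - B\right) + 2 B\right) = 5 + \left(-3 + B\right) = 2 + B$)
$O = - \frac{1}{22}$ ($O = \frac{\left(-7\right) \frac{1}{-11}}{-14} = \left(-7\right) \left(- \frac{1}{11}\right) \left(- \frac{1}{14}\right) = \frac{7}{11} \left(- \frac{1}{14}\right) = - \frac{1}{22} \approx -0.045455$)
$F + a{\left(4 \right)} O = 13 + \left(2 + 4\right) \left(- \frac{1}{22}\right) = 13 + 6 \left(- \frac{1}{22}\right) = 13 - \frac{3}{11} = \frac{140}{11}$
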